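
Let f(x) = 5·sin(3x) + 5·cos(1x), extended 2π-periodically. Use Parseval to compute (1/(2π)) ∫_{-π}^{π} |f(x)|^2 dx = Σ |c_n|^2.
Σ |c_n|^2 = 25

Expand |f|^2 and use orthogonality of {sin(nx), cos(mx)} on [-π, π]:
  ∫_{-π}^{π} sin(nx)^2 dx = π, ∫ cos(mx)^2 dx = π, and cross terms integrate to 0.
So ∫_{-π}^{π} f(x)^2 dx = 5^2 · π + 5^2 · π = (25 + 25)π.
Divide by 2π: (25 + 25)/2 = 25.
By Parseval, this equals Σ |c_n|^2.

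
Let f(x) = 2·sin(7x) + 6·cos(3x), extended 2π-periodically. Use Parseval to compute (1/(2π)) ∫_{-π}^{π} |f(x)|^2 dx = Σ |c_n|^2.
Σ |c_n|^2 = 20

Expand |f|^2 and use orthogonality of {sin(nx), cos(mx)} on [-π, π]:
  ∫_{-π}^{π} sin(nx)^2 dx = π, ∫ cos(mx)^2 dx = π, and cross terms integrate to 0.
So ∫_{-π}^{π} f(x)^2 dx = 2^2 · π + 6^2 · π = (4 + 36)π.
Divide by 2π: (4 + 36)/2 = 20.
By Parseval, this equals Σ |c_n|^2.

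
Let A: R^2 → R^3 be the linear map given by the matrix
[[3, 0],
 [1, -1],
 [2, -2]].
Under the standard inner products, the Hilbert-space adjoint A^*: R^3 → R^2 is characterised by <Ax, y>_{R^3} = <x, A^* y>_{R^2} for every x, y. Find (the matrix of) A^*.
A^* = A^T =
[[3, 1, 2],
 [0, -1, -2]]

For real matrices with standard dot products, the defining identity <Ax, y> = <x, A^* y> gives (Ax)^T y = x^T (A^*) y, i.e. x^T A^T y = x^T (A^*) y. Since this holds for all x, y, we must have A^* = A^T. Therefore
A^* =
[[3, 1, 2],
 [0, -1, -2]].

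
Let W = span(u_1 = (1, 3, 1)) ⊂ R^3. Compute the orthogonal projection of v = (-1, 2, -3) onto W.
proj_W(v) = (2/11, 6/11, 2/11)

Set up U = [u_1 | ... | u_1] ∈ R^(3×1). The projector onto W = col(U) is P = U (U^T U)^(-1) U^T.
Compute U^T U =
  [11],
and U^T v = (2).
Solve U^T U · c = U^T v for the coefficients: c = (2/11). The projection is proj_W(v) = U c.
Check: (v - proj_W(v)) · u_1 = 0  (should be 0).
Result: proj_W(v) = (2/11, 6/11, 2/11).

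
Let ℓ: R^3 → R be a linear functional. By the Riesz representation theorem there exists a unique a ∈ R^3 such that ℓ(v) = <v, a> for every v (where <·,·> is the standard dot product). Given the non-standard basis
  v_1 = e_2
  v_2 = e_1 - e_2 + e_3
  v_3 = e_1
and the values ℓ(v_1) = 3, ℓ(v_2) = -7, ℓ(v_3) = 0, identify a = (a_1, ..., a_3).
a = (0, 3, -4)

Write a = (a_1, ..., a_3) in the standard basis. For each basis vector v_i, ℓ(v_i) = <v_i, a> is a linear equation in the a_j's. Collect the n equations into a matrix system V a = ℓ, where row i of V is v_i (expressed in the standard basis). Since V is invertible (lower-triangular with 1s on the diagonal, up to permutation), solve by back-substitution:
  V =
[[0, 1, 0],
 [1, -1, 1],
 [1, 0, 0]]
  V a = (3, -7, 0)
Solving gives a = (0, 3, -4).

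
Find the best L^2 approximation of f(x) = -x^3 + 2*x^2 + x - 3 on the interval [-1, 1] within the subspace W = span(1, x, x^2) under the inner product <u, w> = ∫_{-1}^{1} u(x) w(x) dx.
g(x) = 2*x^2 + 2*x/5 - 3

The best approximation g ∈ W is the orthogonal projection of f onto W. Writing g = a_0 + a_1 x + a_2 x^2, the coefficients solve the normal equations G · a = b where
  G_{ij} = <φ_i, φ_j> and b_i = <f, φ_i>, with φ_0 = 1, φ_1 = x, φ_2 = x^2.
G =
  [2, 0, 2/3]
  [0, 2/3, 0]
  [2/3, 0, 2/5],
b = (-14/3, 4/15, -6/5).
Solving gives a_0 = -3, a_1 = 2/5, a_2 = 2, so
  g(x) = 2*x^2 + 2*x/5 - 3.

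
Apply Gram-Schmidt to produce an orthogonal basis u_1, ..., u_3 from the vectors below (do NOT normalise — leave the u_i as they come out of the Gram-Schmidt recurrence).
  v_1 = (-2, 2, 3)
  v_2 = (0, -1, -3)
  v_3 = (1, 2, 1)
Orthogonal basis:
  u_1 = (-2, 2, 3)
  u_2 = (-22/17, 5/17, -18/17)
  u_3 = (39/49, 78/49, -26/49)

Apply the Gram-Schmidt recurrence
  u_1 = v_1
  u_i = v_i − Σ_{j<i} ((v_i · u_j) / (u_j · u_j)) · u_j.

Step by step this gives:
  u_1 = (-2, 2, 3)
  u_2 = (-22/17, 5/17, -18/17)
  u_3 = (39/49, 78/49, -26/49)

Orthogonality check:
  u_2 · u_1 = 0 (should be 0)
  u_3 · u_1 = 0 (should be 0)
  u_3 · u_2 = 0 (should be 0)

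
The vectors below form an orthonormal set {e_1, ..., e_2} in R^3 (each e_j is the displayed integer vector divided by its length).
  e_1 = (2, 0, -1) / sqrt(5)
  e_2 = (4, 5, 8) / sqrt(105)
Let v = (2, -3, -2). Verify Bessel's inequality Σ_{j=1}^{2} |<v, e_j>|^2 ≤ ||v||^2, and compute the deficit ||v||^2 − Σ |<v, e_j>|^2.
Σ |<v, e_j>|^2 = 257/21; ||v||^2 = 17; deficit = 100/21

Write each e_j = u_j / sqrt(<u_j, u_j>) where u_j is the displayed integer vector. Then <v, e_j> = <v, u_j> / sqrt(<u_j, u_j>), so |<v, e_j>|^2 = <v, u_j>^2 / <u_j, u_j>.
Coefficients: <v, e_1> = 6/sqrt(5), <v, e_2> = -23/sqrt(105).
Square and sum: Σ |<v, e_j>|^2 = 257/21.
Compute ||v||^2 = v·v = 17.
Deficit = 17 − 257/21 = 100/21 ≥ 0, confirming Bessel's inequality. (The deficit equals ||v − Σ <v,e_j> e_j||^2, the squared distance from v to span{e_j}.)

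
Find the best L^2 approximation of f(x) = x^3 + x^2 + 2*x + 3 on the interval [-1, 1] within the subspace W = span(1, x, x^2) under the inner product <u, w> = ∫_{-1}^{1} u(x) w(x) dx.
g(x) = x^2 + 13*x/5 + 3

The best approximation g ∈ W is the orthogonal projection of f onto W. Writing g = a_0 + a_1 x + a_2 x^2, the coefficients solve the normal equations G · a = b where
  G_{ij} = <φ_i, φ_j> and b_i = <f, φ_i>, with φ_0 = 1, φ_1 = x, φ_2 = x^2.
G =
  [2, 0, 2/3]
  [0, 2/3, 0]
  [2/3, 0, 2/5],
b = (20/3, 26/15, 12/5).
Solving gives a_0 = 3, a_1 = 13/5, a_2 = 1, so
  g(x) = x^2 + 13*x/5 + 3.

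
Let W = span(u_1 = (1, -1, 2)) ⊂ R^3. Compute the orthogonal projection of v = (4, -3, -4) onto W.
proj_W(v) = (-1/6, 1/6, -1/3)

Set up U = [u_1 | ... | u_1] ∈ R^(3×1). The projector onto W = col(U) is P = U (U^T U)^(-1) U^T.
Compute U^T U =
  [6],
and U^T v = (-1).
Solve U^T U · c = U^T v for the coefficients: c = (-1/6). The projection is proj_W(v) = U c.
Check: (v - proj_W(v)) · u_1 = 0  (should be 0).
Result: proj_W(v) = (-1/6, 1/6, -1/3).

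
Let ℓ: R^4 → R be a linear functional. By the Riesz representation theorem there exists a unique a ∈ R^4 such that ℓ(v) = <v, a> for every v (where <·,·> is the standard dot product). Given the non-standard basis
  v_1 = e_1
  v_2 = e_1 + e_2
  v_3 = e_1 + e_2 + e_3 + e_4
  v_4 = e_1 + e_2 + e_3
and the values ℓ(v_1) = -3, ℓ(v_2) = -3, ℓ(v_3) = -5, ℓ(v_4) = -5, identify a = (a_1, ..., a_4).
a = (-3, 0, -2, 0)

Write a = (a_1, ..., a_4) in the standard basis. For each basis vector v_i, ℓ(v_i) = <v_i, a> is a linear equation in the a_j's. Collect the n equations into a matrix system V a = ℓ, where row i of V is v_i (expressed in the standard basis). Since V is invertible (lower-triangular with 1s on the diagonal, up to permutation), solve by back-substitution:
  V =
[[1, 0, 0, 0],
 [1, 1, 0, 0],
 [1, 1, 1, 1],
 [1, 1, 1, 0]]
  V a = (-3, -3, -5, -5)
Solving gives a = (-3, 0, -2, 0).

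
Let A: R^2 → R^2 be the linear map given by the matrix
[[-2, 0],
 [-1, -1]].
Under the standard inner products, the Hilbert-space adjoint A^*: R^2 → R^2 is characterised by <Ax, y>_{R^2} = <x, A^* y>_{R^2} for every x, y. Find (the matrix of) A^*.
A^* = A^T =
[[-2, -1],
 [0, -1]]

For real matrices with standard dot products, the defining identity <Ax, y> = <x, A^* y> gives (Ax)^T y = x^T (A^*) y, i.e. x^T A^T y = x^T (A^*) y. Since this holds for all x, y, we must have A^* = A^T. Therefore
A^* =
[[-2, -1],
 [0, -1]].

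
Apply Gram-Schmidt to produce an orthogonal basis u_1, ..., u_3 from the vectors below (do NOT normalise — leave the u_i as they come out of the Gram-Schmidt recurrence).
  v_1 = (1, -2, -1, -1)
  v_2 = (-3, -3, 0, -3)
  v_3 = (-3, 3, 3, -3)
Orthogonal basis:
  u_1 = (1, -2, -1, -1)
  u_2 = (-27/7, -9/7, 6/7, -15/7)
  u_3 = (21/17, 24/17, 18/17, -45/17)

Apply the Gram-Schmidt recurrence
  u_1 = v_1
  u_i = v_i − Σ_{j<i} ((v_i · u_j) / (u_j · u_j)) · u_j.

Step by step this gives:
  u_1 = (1, -2, -1, -1)
  u_2 = (-27/7, -9/7, 6/7, -15/7)
  u_3 = (21/17, 24/17, 18/17, -45/17)

Orthogonality check:
  u_2 · u_1 = 0 (should be 0)
  u_3 · u_1 = 0 (should be 0)
  u_3 · u_2 = 0 (should be 0)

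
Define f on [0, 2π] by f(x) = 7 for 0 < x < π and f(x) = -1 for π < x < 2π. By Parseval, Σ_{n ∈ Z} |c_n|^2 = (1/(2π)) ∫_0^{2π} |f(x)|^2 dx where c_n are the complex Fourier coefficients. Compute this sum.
Σ |c_n|^2 = 25

Parseval equates the L^2 energy of f (normalised by 1/(2π)) with the ℓ^2 sum of its Fourier coefficients: (1/(2π)) ∫_0^{2π} |f|^2 = Σ |c_n|^2.
Compute the left side: (1/(2π)) [∫_0^π 7^2 dx + ∫_π^{2π} (-1)^2 dx] = (1/(2π)) · (49π + 1π) = (49 + 1)/2 = 25.
So Σ_{n ∈ Z} |c_n|^2 = 25.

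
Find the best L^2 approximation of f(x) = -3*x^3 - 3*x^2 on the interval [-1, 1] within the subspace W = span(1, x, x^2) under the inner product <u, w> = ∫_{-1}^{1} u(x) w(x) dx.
g(x) = -3*x^2 - 9*x/5

The best approximation g ∈ W is the orthogonal projection of f onto W. Writing g = a_0 + a_1 x + a_2 x^2, the coefficients solve the normal equations G · a = b where
  G_{ij} = <φ_i, φ_j> and b_i = <f, φ_i>, with φ_0 = 1, φ_1 = x, φ_2 = x^2.
G =
  [2, 0, 2/3]
  [0, 2/3, 0]
  [2/3, 0, 2/5],
b = (-2, -6/5, -6/5).
Solving gives a_0 = 0, a_1 = -9/5, a_2 = -3, so
  g(x) = -3*x^2 - 9*x/5.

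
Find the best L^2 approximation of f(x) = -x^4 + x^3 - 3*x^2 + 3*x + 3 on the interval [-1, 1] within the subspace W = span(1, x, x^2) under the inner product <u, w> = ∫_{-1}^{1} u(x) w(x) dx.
g(x) = -27*x^2/7 + 18*x/5 + 108/35

The best approximation g ∈ W is the orthogonal projection of f onto W. Writing g = a_0 + a_1 x + a_2 x^2, the coefficients solve the normal equations G · a = b where
  G_{ij} = <φ_i, φ_j> and b_i = <f, φ_i>, with φ_0 = 1, φ_1 = x, φ_2 = x^2.
G =
  [2, 0, 2/3]
  [0, 2/3, 0]
  [2/3, 0, 2/5],
b = (18/5, 12/5, 18/35).
Solving gives a_0 = 108/35, a_1 = 18/5, a_2 = -27/7, so
  g(x) = -27*x^2/7 + 18*x/5 + 108/35.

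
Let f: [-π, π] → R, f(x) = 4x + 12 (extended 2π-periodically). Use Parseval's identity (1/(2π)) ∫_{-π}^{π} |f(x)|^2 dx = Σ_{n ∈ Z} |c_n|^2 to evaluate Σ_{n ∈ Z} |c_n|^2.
Σ |c_n|^2 = 16π^2/3 + 144

Expand and integrate term by term over [-π, π]:
  ∫ (4x)^2 dx = 16·(2π^3/3); ∫ 2·4·(12)·x dx = 0 (odd integrand); ∫ 12^2 dx = 144·2π.
So (1/(2π)) ∫_{-π}^{π} (4x + 12)^2 dx = 16π^2/3 + 144 = 16π^2/3 + 144.
Parseval ⇒ Σ |c_n|^2 = 16π^2/3 + 144.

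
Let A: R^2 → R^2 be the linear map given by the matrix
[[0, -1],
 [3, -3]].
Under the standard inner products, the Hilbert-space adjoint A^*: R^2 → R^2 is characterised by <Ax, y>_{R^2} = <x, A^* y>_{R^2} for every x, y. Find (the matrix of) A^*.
A^* = A^T =
[[0, 3],
 [-1, -3]]

For real matrices with standard dot products, the defining identity <Ax, y> = <x, A^* y> gives (Ax)^T y = x^T (A^*) y, i.e. x^T A^T y = x^T (A^*) y. Since this holds for all x, y, we must have A^* = A^T. Therefore
A^* =
[[0, 3],
 [-1, -3]].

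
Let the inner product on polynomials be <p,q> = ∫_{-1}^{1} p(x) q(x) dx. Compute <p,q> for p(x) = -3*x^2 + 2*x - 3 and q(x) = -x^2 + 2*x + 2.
<p,q> = -152/15

Expand the product: p(x)·q(x) = 3*x^4 - 8*x^3 + x^2 - 2*x - 6.
∫_{-1}^{1} of each monomial x^k gives [2/(k+1) if k even, 0 if k odd]. Integrating term-by-term (or equivalently evaluating the antiderivative F(x) = 3*x^5/5 - 2*x^4 + x^3/3 - x^2 - 6*x at the endpoints):
  F(1) − F(−1) = -121/15 − (31/15) = -152/15.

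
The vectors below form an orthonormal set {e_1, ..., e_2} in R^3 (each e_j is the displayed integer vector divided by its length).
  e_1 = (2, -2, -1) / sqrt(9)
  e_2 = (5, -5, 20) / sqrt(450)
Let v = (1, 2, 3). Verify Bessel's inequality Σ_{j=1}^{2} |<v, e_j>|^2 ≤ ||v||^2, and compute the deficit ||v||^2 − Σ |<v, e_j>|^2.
Σ |<v, e_j>|^2 = 19/2; ||v||^2 = 14; deficit = 9/2

Write each e_j = u_j / sqrt(<u_j, u_j>) where u_j is the displayed integer vector. Then <v, e_j> = <v, u_j> / sqrt(<u_j, u_j>), so |<v, e_j>|^2 = <v, u_j>^2 / <u_j, u_j>.
Coefficients: <v, e_1> = -5/sqrt(9), <v, e_2> = 55/sqrt(450).
Square and sum: Σ |<v, e_j>|^2 = 19/2.
Compute ||v||^2 = v·v = 14.
Deficit = 14 − 19/2 = 9/2 ≥ 0, confirming Bessel's inequality. (The deficit equals ||v − Σ <v,e_j> e_j||^2, the squared distance from v to span{e_j}.)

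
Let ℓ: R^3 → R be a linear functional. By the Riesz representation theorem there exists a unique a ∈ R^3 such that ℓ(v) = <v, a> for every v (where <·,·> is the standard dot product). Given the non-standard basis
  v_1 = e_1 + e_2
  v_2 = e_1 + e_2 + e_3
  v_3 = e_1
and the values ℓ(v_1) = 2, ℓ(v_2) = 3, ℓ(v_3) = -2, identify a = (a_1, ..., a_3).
a = (-2, 4, 1)

Write a = (a_1, ..., a_3) in the standard basis. For each basis vector v_i, ℓ(v_i) = <v_i, a> is a linear equation in the a_j's. Collect the n equations into a matrix system V a = ℓ, where row i of V is v_i (expressed in the standard basis). Since V is invertible (lower-triangular with 1s on the diagonal, up to permutation), solve by back-substitution:
  V =
[[1, 1, 0],
 [1, 1, 1],
 [1, 0, 0]]
  V a = (2, 3, -2)
Solving gives a = (-2, 4, 1).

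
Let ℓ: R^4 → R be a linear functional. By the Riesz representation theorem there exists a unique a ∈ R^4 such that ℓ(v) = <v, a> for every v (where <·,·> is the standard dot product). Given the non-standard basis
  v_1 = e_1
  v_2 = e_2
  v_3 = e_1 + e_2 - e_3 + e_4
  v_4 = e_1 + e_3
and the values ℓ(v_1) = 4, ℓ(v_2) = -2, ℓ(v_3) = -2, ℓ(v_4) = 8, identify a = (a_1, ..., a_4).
a = (4, -2, 4, 0)

Write a = (a_1, ..., a_4) in the standard basis. For each basis vector v_i, ℓ(v_i) = <v_i, a> is a linear equation in the a_j's. Collect the n equations into a matrix system V a = ℓ, where row i of V is v_i (expressed in the standard basis). Since V is invertible (lower-triangular with 1s on the diagonal, up to permutation), solve by back-substitution:
  V =
[[1, 0, 0, 0],
 [0, 1, 0, 0],
 [1, 1, -1, 1],
 [1, 0, 1, 0]]
  V a = (4, -2, -2, 8)
Solving gives a = (4, -2, 4, 0).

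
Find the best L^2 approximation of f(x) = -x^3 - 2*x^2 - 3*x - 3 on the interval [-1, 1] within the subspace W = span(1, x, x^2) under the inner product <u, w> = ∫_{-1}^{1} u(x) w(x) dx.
g(x) = -2*x^2 - 18*x/5 - 3

The best approximation g ∈ W is the orthogonal projection of f onto W. Writing g = a_0 + a_1 x + a_2 x^2, the coefficients solve the normal equations G · a = b where
  G_{ij} = <φ_i, φ_j> and b_i = <f, φ_i>, with φ_0 = 1, φ_1 = x, φ_2 = x^2.
G =
  [2, 0, 2/3]
  [0, 2/3, 0]
  [2/3, 0, 2/5],
b = (-22/3, -12/5, -14/5).
Solving gives a_0 = -3, a_1 = -18/5, a_2 = -2, so
  g(x) = -2*x^2 - 18*x/5 - 3.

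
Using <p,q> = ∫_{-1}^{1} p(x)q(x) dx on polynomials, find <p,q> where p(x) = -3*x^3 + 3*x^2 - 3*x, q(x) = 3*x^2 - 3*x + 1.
<p,q> = 76/5

Expand the product: p(x)·q(x) = -9*x^5 + 18*x^4 - 21*x^3 + 12*x^2 - 3*x.
∫_{-1}^{1} of each monomial x^k gives [2/(k+1) if k even, 0 if k odd]. Integrating term-by-term (or equivalently evaluating the antiderivative F(x) = -3*x^6/2 + 18*x^5/5 - 21*x^4/4 + 4*x^3 - 3*x^2/2 at the endpoints):
  F(1) − F(−1) = -13/20 − (-317/20) = 76/5.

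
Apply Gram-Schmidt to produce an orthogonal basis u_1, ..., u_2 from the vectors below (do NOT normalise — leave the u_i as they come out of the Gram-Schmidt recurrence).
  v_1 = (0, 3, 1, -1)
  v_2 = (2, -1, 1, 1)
Orthogonal basis:
  u_1 = (0, 3, 1, -1)
  u_2 = (2, -2/11, 14/11, 8/11)

Apply the Gram-Schmidt recurrence
  u_1 = v_1
  u_i = v_i − Σ_{j<i} ((v_i · u_j) / (u_j · u_j)) · u_j.

Step by step this gives:
  u_1 = (0, 3, 1, -1)
  u_2 = (2, -2/11, 14/11, 8/11)

Orthogonality check:
  u_2 · u_1 = 0 (should be 0)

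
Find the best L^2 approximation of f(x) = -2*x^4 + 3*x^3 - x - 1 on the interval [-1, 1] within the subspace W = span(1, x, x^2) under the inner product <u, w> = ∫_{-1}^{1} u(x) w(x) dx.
g(x) = -12*x^2/7 + 4*x/5 - 29/35

The best approximation g ∈ W is the orthogonal projection of f onto W. Writing g = a_0 + a_1 x + a_2 x^2, the coefficients solve the normal equations G · a = b where
  G_{ij} = <φ_i, φ_j> and b_i = <f, φ_i>, with φ_0 = 1, φ_1 = x, φ_2 = x^2.
G =
  [2, 0, 2/3]
  [0, 2/3, 0]
  [2/3, 0, 2/5],
b = (-14/5, 8/15, -26/21).
Solving gives a_0 = -29/35, a_1 = 4/5, a_2 = -12/7, so
  g(x) = -12*x^2/7 + 4*x/5 - 29/35.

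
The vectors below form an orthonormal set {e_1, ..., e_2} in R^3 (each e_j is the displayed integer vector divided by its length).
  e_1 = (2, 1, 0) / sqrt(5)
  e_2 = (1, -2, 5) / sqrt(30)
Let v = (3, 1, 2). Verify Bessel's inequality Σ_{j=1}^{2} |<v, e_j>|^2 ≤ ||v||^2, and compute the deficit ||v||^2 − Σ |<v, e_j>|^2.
Σ |<v, e_j>|^2 = 83/6; ||v||^2 = 14; deficit = 1/6

Write each e_j = u_j / sqrt(<u_j, u_j>) where u_j is the displayed integer vector. Then <v, e_j> = <v, u_j> / sqrt(<u_j, u_j>), so |<v, e_j>|^2 = <v, u_j>^2 / <u_j, u_j>.
Coefficients: <v, e_1> = 7/sqrt(5), <v, e_2> = 11/sqrt(30).
Square and sum: Σ |<v, e_j>|^2 = 83/6.
Compute ||v||^2 = v·v = 14.
Deficit = 14 − 83/6 = 1/6 ≥ 0, confirming Bessel's inequality. (The deficit equals ||v − Σ <v,e_j> e_j||^2, the squared distance from v to span{e_j}.)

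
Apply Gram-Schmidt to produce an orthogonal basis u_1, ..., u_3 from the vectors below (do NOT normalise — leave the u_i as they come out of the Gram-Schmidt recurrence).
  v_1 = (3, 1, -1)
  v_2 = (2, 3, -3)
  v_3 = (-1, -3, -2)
Orthogonal basis:
  u_1 = (3, 1, -1)
  u_2 = (-14/11, 21/11, -21/11)
  u_3 = (0, -5/2, -5/2)

Apply the Gram-Schmidt recurrence
  u_1 = v_1
  u_i = v_i − Σ_{j<i} ((v_i · u_j) / (u_j · u_j)) · u_j.

Step by step this gives:
  u_1 = (3, 1, -1)
  u_2 = (-14/11, 21/11, -21/11)
  u_3 = (0, -5/2, -5/2)

Orthogonality check:
  u_2 · u_1 = 0 (should be 0)
  u_3 · u_1 = 0 (should be 0)
  u_3 · u_2 = 0 (should be 0)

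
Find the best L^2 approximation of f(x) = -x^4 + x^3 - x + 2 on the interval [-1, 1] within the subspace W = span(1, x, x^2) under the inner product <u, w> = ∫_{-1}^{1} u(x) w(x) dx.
g(x) = -6*x^2/7 - 2*x/5 + 73/35

The best approximation g ∈ W is the orthogonal projection of f onto W. Writing g = a_0 + a_1 x + a_2 x^2, the coefficients solve the normal equations G · a = b where
  G_{ij} = <φ_i, φ_j> and b_i = <f, φ_i>, with φ_0 = 1, φ_1 = x, φ_2 = x^2.
G =
  [2, 0, 2/3]
  [0, 2/3, 0]
  [2/3, 0, 2/5],
b = (18/5, -4/15, 22/21).
Solving gives a_0 = 73/35, a_1 = -2/5, a_2 = -6/7, so
  g(x) = -6*x^2/7 - 2*x/5 + 73/35.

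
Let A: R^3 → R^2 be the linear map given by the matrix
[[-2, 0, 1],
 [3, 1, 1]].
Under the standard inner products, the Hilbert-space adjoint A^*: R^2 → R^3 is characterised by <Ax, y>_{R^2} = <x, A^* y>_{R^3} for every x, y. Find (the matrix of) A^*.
A^* = A^T =
[[-2, 3],
 [0, 1],
 [1, 1]]

For real matrices with standard dot products, the defining identity <Ax, y> = <x, A^* y> gives (Ax)^T y = x^T (A^*) y, i.e. x^T A^T y = x^T (A^*) y. Since this holds for all x, y, we must have A^* = A^T. Therefore
A^* =
[[-2, 3],
 [0, 1],
 [1, 1]].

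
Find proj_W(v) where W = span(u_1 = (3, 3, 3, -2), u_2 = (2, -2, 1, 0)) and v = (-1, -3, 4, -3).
proj_W(v) = (55/27, -37/27, 32/27, -2/9)

Set up U = [u_1 | ... | u_2] ∈ R^(4×2). The projector onto W = col(U) is P = U (U^T U)^(-1) U^T.
Compute U^T U =
  [31, 3]
  [3, 9],
and U^T v = (6, 8).
Solve U^T U · c = U^T v for the coefficients: c = (1/9, 23/27). The projection is proj_W(v) = U c.
Check: (v - proj_W(v)) · u_1 = 0  (should be 0).
Check: (v - proj_W(v)) · u_2 = 0  (should be 0).
Result: proj_W(v) = (55/27, -37/27, 32/27, -2/9).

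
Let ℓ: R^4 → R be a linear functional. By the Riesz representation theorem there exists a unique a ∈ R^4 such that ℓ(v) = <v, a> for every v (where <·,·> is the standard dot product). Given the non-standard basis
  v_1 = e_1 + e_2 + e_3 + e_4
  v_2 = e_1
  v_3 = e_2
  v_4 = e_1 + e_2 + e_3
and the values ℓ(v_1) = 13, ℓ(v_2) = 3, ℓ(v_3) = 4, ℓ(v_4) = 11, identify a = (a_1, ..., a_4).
a = (3, 4, 4, 2)

Write a = (a_1, ..., a_4) in the standard basis. For each basis vector v_i, ℓ(v_i) = <v_i, a> is a linear equation in the a_j's. Collect the n equations into a matrix system V a = ℓ, where row i of V is v_i (expressed in the standard basis). Since V is invertible (lower-triangular with 1s on the diagonal, up to permutation), solve by back-substitution:
  V =
[[1, 1, 1, 1],
 [1, 0, 0, 0],
 [0, 1, 0, 0],
 [1, 1, 1, 0]]
  V a = (13, 3, 4, 11)
Solving gives a = (3, 4, 4, 2).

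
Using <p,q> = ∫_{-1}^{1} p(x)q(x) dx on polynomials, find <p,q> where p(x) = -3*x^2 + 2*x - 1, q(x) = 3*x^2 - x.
<p,q> = -104/15

Expand the product: p(x)·q(x) = -9*x^4 + 9*x^3 - 5*x^2 + x.
∫_{-1}^{1} of each monomial x^k gives [2/(k+1) if k even, 0 if k odd]. Integrating term-by-term (or equivalently evaluating the antiderivative F(x) = -9*x^5/5 + 9*x^4/4 - 5*x^3/3 + x^2/2 at the endpoints):
  F(1) − F(−1) = -43/60 − (373/60) = -104/15.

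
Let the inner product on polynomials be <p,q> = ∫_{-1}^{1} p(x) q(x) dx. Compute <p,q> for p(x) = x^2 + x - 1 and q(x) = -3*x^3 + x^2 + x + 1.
<p,q> = -32/15

Expand the product: p(x)·q(x) = -3*x^5 - 2*x^4 + 5*x^3 + x^2 - 1.
∫_{-1}^{1} of each monomial x^k gives [2/(k+1) if k even, 0 if k odd]. Integrating term-by-term (or equivalently evaluating the antiderivative F(x) = -x^6/2 - 2*x^5/5 + 5*x^4/4 + x^3/3 - x at the endpoints):
  F(1) − F(−1) = -19/60 − (109/60) = -32/15.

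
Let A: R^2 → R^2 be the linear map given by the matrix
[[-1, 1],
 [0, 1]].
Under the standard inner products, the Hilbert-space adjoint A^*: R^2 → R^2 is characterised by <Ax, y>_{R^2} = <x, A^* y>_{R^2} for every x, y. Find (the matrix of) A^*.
A^* = A^T =
[[-1, 0],
 [1, 1]]

For real matrices with standard dot products, the defining identity <Ax, y> = <x, A^* y> gives (Ax)^T y = x^T (A^*) y, i.e. x^T A^T y = x^T (A^*) y. Since this holds for all x, y, we must have A^* = A^T. Therefore
A^* =
[[-1, 0],
 [1, 1]].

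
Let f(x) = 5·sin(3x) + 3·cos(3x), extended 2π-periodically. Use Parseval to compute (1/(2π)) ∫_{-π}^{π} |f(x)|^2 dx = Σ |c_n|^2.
Σ |c_n|^2 = 17

Expand |f|^2 and use orthogonality of {sin(nx), cos(mx)} on [-π, π]:
  ∫_{-π}^{π} sin(nx)^2 dx = π, ∫ cos(mx)^2 dx = π, and cross terms integrate to 0.
So ∫_{-π}^{π} f(x)^2 dx = 5^2 · π + 3^2 · π = (25 + 9)π.
Divide by 2π: (25 + 9)/2 = 17.
By Parseval, this equals Σ |c_n|^2.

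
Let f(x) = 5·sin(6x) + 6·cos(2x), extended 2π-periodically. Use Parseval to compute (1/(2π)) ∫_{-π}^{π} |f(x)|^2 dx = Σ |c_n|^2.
Σ |c_n|^2 = 61/2

Expand |f|^2 and use orthogonality of {sin(nx), cos(mx)} on [-π, π]:
  ∫_{-π}^{π} sin(nx)^2 dx = π, ∫ cos(mx)^2 dx = π, and cross terms integrate to 0.
So ∫_{-π}^{π} f(x)^2 dx = 5^2 · π + 6^2 · π = (25 + 36)π.
Divide by 2π: (25 + 36)/2 = 61/2.
By Parseval, this equals Σ |c_n|^2.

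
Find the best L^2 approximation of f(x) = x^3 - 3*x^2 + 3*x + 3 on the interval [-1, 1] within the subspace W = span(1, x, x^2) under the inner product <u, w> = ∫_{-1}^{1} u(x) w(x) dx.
g(x) = -3*x^2 + 18*x/5 + 3

The best approximation g ∈ W is the orthogonal projection of f onto W. Writing g = a_0 + a_1 x + a_2 x^2, the coefficients solve the normal equations G · a = b where
  G_{ij} = <φ_i, φ_j> and b_i = <f, φ_i>, with φ_0 = 1, φ_1 = x, φ_2 = x^2.
G =
  [2, 0, 2/3]
  [0, 2/3, 0]
  [2/3, 0, 2/5],
b = (4, 12/5, 4/5).
Solving gives a_0 = 3, a_1 = 18/5, a_2 = -3, so
  g(x) = -3*x^2 + 18*x/5 + 3.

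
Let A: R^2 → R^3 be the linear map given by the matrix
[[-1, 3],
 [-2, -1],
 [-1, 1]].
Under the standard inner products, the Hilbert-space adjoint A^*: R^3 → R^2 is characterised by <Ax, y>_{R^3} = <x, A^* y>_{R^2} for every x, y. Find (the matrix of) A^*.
A^* = A^T =
[[-1, -2, -1],
 [3, -1, 1]]

For real matrices with standard dot products, the defining identity <Ax, y> = <x, A^* y> gives (Ax)^T y = x^T (A^*) y, i.e. x^T A^T y = x^T (A^*) y. Since this holds for all x, y, we must have A^* = A^T. Therefore
A^* =
[[-1, -2, -1],
 [3, -1, 1]].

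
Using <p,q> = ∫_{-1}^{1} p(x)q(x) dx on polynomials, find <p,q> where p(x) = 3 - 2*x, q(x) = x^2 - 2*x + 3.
<p,q> = 68/3

Expand the product: p(x)·q(x) = -2*x^3 + 7*x^2 - 12*x + 9.
∫_{-1}^{1} of each monomial x^k gives [2/(k+1) if k even, 0 if k odd]. Integrating term-by-term (or equivalently evaluating the antiderivative F(x) = -x^4/2 + 7*x^3/3 - 6*x^2 + 9*x at the endpoints):
  F(1) − F(−1) = 29/6 − (-107/6) = 68/3.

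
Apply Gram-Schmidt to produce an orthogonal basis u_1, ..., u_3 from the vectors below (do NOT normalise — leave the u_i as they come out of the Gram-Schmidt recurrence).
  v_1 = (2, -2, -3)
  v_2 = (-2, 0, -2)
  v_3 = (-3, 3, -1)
Orthogonal basis:
  u_1 = (2, -2, -3)
  u_2 = (-38/17, 4/17, -28/17)
  u_3 = (2/3, 5/3, -2/3)

Apply the Gram-Schmidt recurrence
  u_1 = v_1
  u_i = v_i − Σ_{j<i} ((v_i · u_j) / (u_j · u_j)) · u_j.

Step by step this gives:
  u_1 = (2, -2, -3)
  u_2 = (-38/17, 4/17, -28/17)
  u_3 = (2/3, 5/3, -2/3)

Orthogonality check:
  u_2 · u_1 = 0 (should be 0)
  u_3 · u_1 = 0 (should be 0)
  u_3 · u_2 = 0 (should be 0)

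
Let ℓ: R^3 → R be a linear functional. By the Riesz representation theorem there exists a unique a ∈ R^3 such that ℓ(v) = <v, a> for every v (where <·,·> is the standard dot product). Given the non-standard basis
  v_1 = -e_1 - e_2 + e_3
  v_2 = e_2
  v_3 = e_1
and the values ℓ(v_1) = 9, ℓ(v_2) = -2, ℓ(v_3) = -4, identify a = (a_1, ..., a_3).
a = (-4, -2, 3)

Write a = (a_1, ..., a_3) in the standard basis. For each basis vector v_i, ℓ(v_i) = <v_i, a> is a linear equation in the a_j's. Collect the n equations into a matrix system V a = ℓ, where row i of V is v_i (expressed in the standard basis). Since V is invertible (lower-triangular with 1s on the diagonal, up to permutation), solve by back-substitution:
  V =
[[-1, -1, 1],
 [0, 1, 0],
 [1, 0, 0]]
  V a = (9, -2, -4)
Solving gives a = (-4, -2, 3).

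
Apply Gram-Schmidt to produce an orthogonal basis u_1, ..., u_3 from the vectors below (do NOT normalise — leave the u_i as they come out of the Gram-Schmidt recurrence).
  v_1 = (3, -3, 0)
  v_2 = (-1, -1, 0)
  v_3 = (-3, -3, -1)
Orthogonal basis:
  u_1 = (3, -3, 0)
  u_2 = (-1, -1, 0)
  u_3 = (0, 0, -1)

Apply the Gram-Schmidt recurrence
  u_1 = v_1
  u_i = v_i − Σ_{j<i} ((v_i · u_j) / (u_j · u_j)) · u_j.

Step by step this gives:
  u_1 = (3, -3, 0)
  u_2 = (-1, -1, 0)
  u_3 = (0, 0, -1)

Orthogonality check:
  u_2 · u_1 = 0 (should be 0)
  u_3 · u_1 = 0 (should be 0)
  u_3 · u_2 = 0 (should be 0)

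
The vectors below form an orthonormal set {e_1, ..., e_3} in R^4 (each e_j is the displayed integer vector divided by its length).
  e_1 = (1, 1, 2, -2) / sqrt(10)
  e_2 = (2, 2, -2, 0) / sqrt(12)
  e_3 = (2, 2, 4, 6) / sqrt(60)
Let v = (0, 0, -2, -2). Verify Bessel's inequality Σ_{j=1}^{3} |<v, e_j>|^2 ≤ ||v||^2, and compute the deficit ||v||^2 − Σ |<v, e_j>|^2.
Σ |<v, e_j>|^2 = 8; ||v||^2 = 8; deficit = 0

Write each e_j = u_j / sqrt(<u_j, u_j>) where u_j is the displayed integer vector. Then <v, e_j> = <v, u_j> / sqrt(<u_j, u_j>), so |<v, e_j>|^2 = <v, u_j>^2 / <u_j, u_j>.
Coefficients: <v, e_1> = 0/sqrt(10), <v, e_2> = 4/sqrt(12), <v, e_3> = -20/sqrt(60).
Square and sum: Σ |<v, e_j>|^2 = 8.
Compute ||v||^2 = v·v = 8.
Deficit = 8 − 8 = 0 ≥ 0, confirming Bessel's inequality. (The deficit equals ||v − Σ <v,e_j> e_j||^2, the squared distance from v to span{e_j}.)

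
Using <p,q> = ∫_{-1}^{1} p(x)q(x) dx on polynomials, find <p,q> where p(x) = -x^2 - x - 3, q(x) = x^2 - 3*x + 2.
<p,q> = -206/15

Expand the product: p(x)·q(x) = -x^4 + 2*x^3 - 2*x^2 + 7*x - 6.
∫_{-1}^{1} of each monomial x^k gives [2/(k+1) if k even, 0 if k odd]. Integrating term-by-term (or equivalently evaluating the antiderivative F(x) = -x^5/5 + x^4/2 - 2*x^3/3 + 7*x^2/2 - 6*x at the endpoints):
  F(1) − F(−1) = -43/15 − (163/15) = -206/15.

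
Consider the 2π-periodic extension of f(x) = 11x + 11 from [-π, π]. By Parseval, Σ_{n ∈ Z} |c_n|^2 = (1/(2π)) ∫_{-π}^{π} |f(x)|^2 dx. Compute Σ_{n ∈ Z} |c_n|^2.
Σ |c_n|^2 = 121π^2/3 + 121

Expand and integrate term by term over [-π, π]:
  ∫ (11x)^2 dx = 121·(2π^3/3); ∫ 2·11·(11)·x dx = 0 (odd integrand); ∫ 11^2 dx = 121·2π.
So (1/(2π)) ∫_{-π}^{π} (11x + 11)^2 dx = 121π^2/3 + 121 = 121π^2/3 + 121.
Parseval ⇒ Σ |c_n|^2 = 121π^2/3 + 121.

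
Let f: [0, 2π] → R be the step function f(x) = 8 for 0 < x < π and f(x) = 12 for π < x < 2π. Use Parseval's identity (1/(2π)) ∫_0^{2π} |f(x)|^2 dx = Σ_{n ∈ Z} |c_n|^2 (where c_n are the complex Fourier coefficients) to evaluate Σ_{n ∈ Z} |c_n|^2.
Σ |c_n|^2 = 104

Parseval equates the L^2 energy of f (normalised by 1/(2π)) with the ℓ^2 sum of its Fourier coefficients: (1/(2π)) ∫_0^{2π} |f|^2 = Σ |c_n|^2.
Compute the left side: (1/(2π)) [∫_0^π 8^2 dx + ∫_π^{2π} 12^2 dx] = (1/(2π)) · (64π + 144π) = (64 + 144)/2 = 104.
So Σ_{n ∈ Z} |c_n|^2 = 104.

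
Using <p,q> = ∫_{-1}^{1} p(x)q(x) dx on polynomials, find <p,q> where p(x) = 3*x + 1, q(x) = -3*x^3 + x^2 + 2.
<p,q> = 16/15

Expand the product: p(x)·q(x) = -9*x^4 + x^2 + 6*x + 2.
∫_{-1}^{1} of each monomial x^k gives [2/(k+1) if k even, 0 if k odd]. Integrating term-by-term (or equivalently evaluating the antiderivative F(x) = -9*x^5/5 + x^3/3 + 3*x^2 + 2*x at the endpoints):
  F(1) − F(−1) = 53/15 − (37/15) = 16/15.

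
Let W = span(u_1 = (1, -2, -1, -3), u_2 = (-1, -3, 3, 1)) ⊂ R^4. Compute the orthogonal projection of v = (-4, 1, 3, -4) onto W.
proj_W(v) = (-27/299, -411/299, 213/299, -105/299)

Set up U = [u_1 | ... | u_2] ∈ R^(4×2). The projector onto W = col(U) is P = U (U^T U)^(-1) U^T.
Compute U^T U =
  [15, -1]
  [-1, 20],
and U^T v = (3, 6).
Solve U^T U · c = U^T v for the coefficients: c = (66/299, 93/299). The projection is proj_W(v) = U c.
Check: (v - proj_W(v)) · u_1 = 0  (should be 0).
Check: (v - proj_W(v)) · u_2 = 0  (should be 0).
Result: proj_W(v) = (-27/299, -411/299, 213/299, -105/299).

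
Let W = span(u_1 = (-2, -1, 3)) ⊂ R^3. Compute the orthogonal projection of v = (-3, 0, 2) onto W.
proj_W(v) = (-12/7, -6/7, 18/7)

Set up U = [u_1 | ... | u_1] ∈ R^(3×1). The projector onto W = col(U) is P = U (U^T U)^(-1) U^T.
Compute U^T U =
  [14],
and U^T v = (12).
Solve U^T U · c = U^T v for the coefficients: c = (6/7). The projection is proj_W(v) = U c.
Check: (v - proj_W(v)) · u_1 = 0  (should be 0).
Result: proj_W(v) = (-12/7, -6/7, 18/7).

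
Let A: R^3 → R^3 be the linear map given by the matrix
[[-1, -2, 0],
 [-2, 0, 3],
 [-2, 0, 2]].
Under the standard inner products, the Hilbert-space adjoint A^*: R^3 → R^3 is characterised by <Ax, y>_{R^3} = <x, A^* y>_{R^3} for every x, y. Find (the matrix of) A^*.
A^* = A^T =
[[-1, -2, -2],
 [-2, 0, 0],
 [0, 3, 2]]

For real matrices with standard dot products, the defining identity <Ax, y> = <x, A^* y> gives (Ax)^T y = x^T (A^*) y, i.e. x^T A^T y = x^T (A^*) y. Since this holds for all x, y, we must have A^* = A^T. Therefore
A^* =
[[-1, -2, -2],
 [-2, 0, 0],
 [0, 3, 2]].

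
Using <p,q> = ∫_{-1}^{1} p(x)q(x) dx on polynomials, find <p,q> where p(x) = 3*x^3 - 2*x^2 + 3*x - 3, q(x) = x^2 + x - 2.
<p,q> = 226/15

Expand the product: p(x)·q(x) = 3*x^5 + x^4 - 5*x^3 + 4*x^2 - 9*x + 6.
∫_{-1}^{1} of each monomial x^k gives [2/(k+1) if k even, 0 if k odd]. Integrating term-by-term (or equivalently evaluating the antiderivative F(x) = x^6/2 + x^5/5 - 5*x^4/4 + 4*x^3/3 - 9*x^2/2 + 6*x at the endpoints):
  F(1) − F(−1) = 137/60 − (-767/60) = 226/15.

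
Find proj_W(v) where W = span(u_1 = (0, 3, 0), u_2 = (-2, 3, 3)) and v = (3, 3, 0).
proj_W(v) = (12/13, 3, -18/13)

Set up U = [u_1 | ... | u_2] ∈ R^(3×2). The projector onto W = col(U) is P = U (U^T U)^(-1) U^T.
Compute U^T U =
  [9, 9]
  [9, 22],
and U^T v = (9, 3).
Solve U^T U · c = U^T v for the coefficients: c = (19/13, -6/13). The projection is proj_W(v) = U c.
Check: (v - proj_W(v)) · u_1 = 0  (should be 0).
Check: (v - proj_W(v)) · u_2 = 0  (should be 0).
Result: proj_W(v) = (12/13, 3, -18/13).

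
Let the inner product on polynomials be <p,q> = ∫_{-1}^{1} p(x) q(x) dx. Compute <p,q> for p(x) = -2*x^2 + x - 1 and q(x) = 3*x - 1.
<p,q> = 16/3

Expand the product: p(x)·q(x) = -6*x^3 + 5*x^2 - 4*x + 1.
∫_{-1}^{1} of each monomial x^k gives [2/(k+1) if k even, 0 if k odd]. Integrating term-by-term (or equivalently evaluating the antiderivative F(x) = -3*x^4/2 + 5*x^3/3 - 2*x^2 + x at the endpoints):
  F(1) − F(−1) = -5/6 − (-37/6) = 16/3.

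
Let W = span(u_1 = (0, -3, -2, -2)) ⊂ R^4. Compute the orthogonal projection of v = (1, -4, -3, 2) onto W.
proj_W(v) = (0, -42/17, -28/17, -28/17)

Set up U = [u_1 | ... | u_1] ∈ R^(4×1). The projector onto W = col(U) is P = U (U^T U)^(-1) U^T.
Compute U^T U =
  [17],
and U^T v = (14).
Solve U^T U · c = U^T v for the coefficients: c = (14/17). The projection is proj_W(v) = U c.
Check: (v - proj_W(v)) · u_1 = 0  (should be 0).
Result: proj_W(v) = (0, -42/17, -28/17, -28/17).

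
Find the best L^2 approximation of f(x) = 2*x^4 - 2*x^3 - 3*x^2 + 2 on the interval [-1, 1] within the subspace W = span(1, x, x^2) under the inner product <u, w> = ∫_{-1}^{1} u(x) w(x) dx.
g(x) = -9*x^2/7 - 6*x/5 + 64/35

The best approximation g ∈ W is the orthogonal projection of f onto W. Writing g = a_0 + a_1 x + a_2 x^2, the coefficients solve the normal equations G · a = b where
  G_{ij} = <φ_i, φ_j> and b_i = <f, φ_i>, with φ_0 = 1, φ_1 = x, φ_2 = x^2.
G =
  [2, 0, 2/3]
  [0, 2/3, 0]
  [2/3, 0, 2/5],
b = (14/5, -4/5, 74/105).
Solving gives a_0 = 64/35, a_1 = -6/5, a_2 = -9/7, so
  g(x) = -9*x^2/7 - 6*x/5 + 64/35.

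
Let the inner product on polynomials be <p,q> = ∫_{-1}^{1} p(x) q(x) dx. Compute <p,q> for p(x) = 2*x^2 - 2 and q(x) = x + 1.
<p,q> = -8/3

Expand the product: p(x)·q(x) = 2*x^3 + 2*x^2 - 2*x - 2.
∫_{-1}^{1} of each monomial x^k gives [2/(k+1) if k even, 0 if k odd]. Integrating term-by-term (or equivalently evaluating the antiderivative F(x) = x^4/2 + 2*x^3/3 - x^2 - 2*x at the endpoints):
  F(1) − F(−1) = -11/6 − (5/6) = -8/3.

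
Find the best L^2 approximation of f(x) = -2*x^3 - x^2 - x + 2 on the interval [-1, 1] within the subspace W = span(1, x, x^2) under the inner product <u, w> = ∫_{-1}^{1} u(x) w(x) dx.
g(x) = -x^2 - 11*x/5 + 2

The best approximation g ∈ W is the orthogonal projection of f onto W. Writing g = a_0 + a_1 x + a_2 x^2, the coefficients solve the normal equations G · a = b where
  G_{ij} = <φ_i, φ_j> and b_i = <f, φ_i>, with φ_0 = 1, φ_1 = x, φ_2 = x^2.
G =
  [2, 0, 2/3]
  [0, 2/3, 0]
  [2/3, 0, 2/5],
b = (10/3, -22/15, 14/15).
Solving gives a_0 = 2, a_1 = -11/5, a_2 = -1, so
  g(x) = -x^2 - 11*x/5 + 2.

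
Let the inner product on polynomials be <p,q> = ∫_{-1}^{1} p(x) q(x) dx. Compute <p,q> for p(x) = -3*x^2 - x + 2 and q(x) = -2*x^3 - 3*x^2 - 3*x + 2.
<p,q> = 32/5

Expand the product: p(x)·q(x) = 6*x^5 + 11*x^4 + 8*x^3 - 9*x^2 - 8*x + 4.
∫_{-1}^{1} of each monomial x^k gives [2/(k+1) if k even, 0 if k odd]. Integrating term-by-term (or equivalently evaluating the antiderivative F(x) = x^6 + 11*x^5/5 + 2*x^4 - 3*x^3 - 4*x^2 + 4*x at the endpoints):
  F(1) − F(−1) = 11/5 − (-21/5) = 32/5.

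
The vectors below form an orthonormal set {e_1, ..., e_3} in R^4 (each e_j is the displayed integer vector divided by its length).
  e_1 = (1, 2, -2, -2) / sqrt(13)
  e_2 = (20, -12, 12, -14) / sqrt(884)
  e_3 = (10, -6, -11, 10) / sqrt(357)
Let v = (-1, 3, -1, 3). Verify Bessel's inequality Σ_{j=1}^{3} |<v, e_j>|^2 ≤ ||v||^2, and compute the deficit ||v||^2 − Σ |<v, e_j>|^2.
Σ |<v, e_j>|^2 = 299/21; ||v||^2 = 20; deficit = 121/21

Write each e_j = u_j / sqrt(<u_j, u_j>) where u_j is the displayed integer vector. Then <v, e_j> = <v, u_j> / sqrt(<u_j, u_j>), so |<v, e_j>|^2 = <v, u_j>^2 / <u_j, u_j>.
Coefficients: <v, e_1> = 1/sqrt(13), <v, e_2> = -110/sqrt(884), <v, e_3> = 13/sqrt(357).
Square and sum: Σ |<v, e_j>|^2 = 299/21.
Compute ||v||^2 = v·v = 20.
Deficit = 20 − 299/21 = 121/21 ≥ 0, confirming Bessel's inequality. (The deficit equals ||v − Σ <v,e_j> e_j||^2, the squared distance from v to span{e_j}.)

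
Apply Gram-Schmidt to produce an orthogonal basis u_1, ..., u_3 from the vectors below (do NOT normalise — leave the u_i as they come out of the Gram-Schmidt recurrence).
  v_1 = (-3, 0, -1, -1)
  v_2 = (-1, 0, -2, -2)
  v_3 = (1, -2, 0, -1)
Orthogonal basis:
  u_1 = (-3, 0, -1, -1)
  u_2 = (10/11, 0, -15/11, -15/11)
  u_3 = (0, -2, 1/2, -1/2)

Apply the Gram-Schmidt recurrence
  u_1 = v_1
  u_i = v_i − Σ_{j<i} ((v_i · u_j) / (u_j · u_j)) · u_j.

Step by step this gives:
  u_1 = (-3, 0, -1, -1)
  u_2 = (10/11, 0, -15/11, -15/11)
  u_3 = (0, -2, 1/2, -1/2)

Orthogonality check:
  u_2 · u_1 = 0 (should be 0)
  u_3 · u_1 = 0 (should be 0)
  u_3 · u_2 = 0 (should be 0)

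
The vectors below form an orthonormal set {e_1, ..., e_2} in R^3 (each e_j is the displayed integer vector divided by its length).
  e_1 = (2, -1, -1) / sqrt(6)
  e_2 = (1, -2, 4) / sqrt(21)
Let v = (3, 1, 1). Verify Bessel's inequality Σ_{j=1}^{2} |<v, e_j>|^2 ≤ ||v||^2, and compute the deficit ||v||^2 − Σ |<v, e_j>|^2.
Σ |<v, e_j>|^2 = 27/7; ||v||^2 = 11; deficit = 50/7

Write each e_j = u_j / sqrt(<u_j, u_j>) where u_j is the displayed integer vector. Then <v, e_j> = <v, u_j> / sqrt(<u_j, u_j>), so |<v, e_j>|^2 = <v, u_j>^2 / <u_j, u_j>.
Coefficients: <v, e_1> = 4/sqrt(6), <v, e_2> = 5/sqrt(21).
Square and sum: Σ |<v, e_j>|^2 = 27/7.
Compute ||v||^2 = v·v = 11.
Deficit = 11 − 27/7 = 50/7 ≥ 0, confirming Bessel's inequality. (The deficit equals ||v − Σ <v,e_j> e_j||^2, the squared distance from v to span{e_j}.)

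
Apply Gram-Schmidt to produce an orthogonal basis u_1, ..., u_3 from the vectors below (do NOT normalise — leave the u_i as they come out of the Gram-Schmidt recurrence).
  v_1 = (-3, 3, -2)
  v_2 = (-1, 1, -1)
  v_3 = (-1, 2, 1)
Orthogonal basis:
  u_1 = (-3, 3, -2)
  u_2 = (1/11, -1/11, -3/11)
  u_3 = (1/2, 1/2, 0)

Apply the Gram-Schmidt recurrence
  u_1 = v_1
  u_i = v_i − Σ_{j<i} ((v_i · u_j) / (u_j · u_j)) · u_j.

Step by step this gives:
  u_1 = (-3, 3, -2)
  u_2 = (1/11, -1/11, -3/11)
  u_3 = (1/2, 1/2, 0)

Orthogonality check:
  u_2 · u_1 = 0 (should be 0)
  u_3 · u_1 = 0 (should be 0)
  u_3 · u_2 = 0 (should be 0)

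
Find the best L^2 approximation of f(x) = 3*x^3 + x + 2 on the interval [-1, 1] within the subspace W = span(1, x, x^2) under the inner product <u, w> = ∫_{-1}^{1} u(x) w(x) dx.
g(x) = 14*x/5 + 2

The best approximation g ∈ W is the orthogonal projection of f onto W. Writing g = a_0 + a_1 x + a_2 x^2, the coefficients solve the normal equations G · a = b where
  G_{ij} = <φ_i, φ_j> and b_i = <f, φ_i>, with φ_0 = 1, φ_1 = x, φ_2 = x^2.
G =
  [2, 0, 2/3]
  [0, 2/3, 0]
  [2/3, 0, 2/5],
b = (4, 28/15, 4/3).
Solving gives a_0 = 2, a_1 = 14/5, a_2 = 0, so
  g(x) = 14*x/5 + 2.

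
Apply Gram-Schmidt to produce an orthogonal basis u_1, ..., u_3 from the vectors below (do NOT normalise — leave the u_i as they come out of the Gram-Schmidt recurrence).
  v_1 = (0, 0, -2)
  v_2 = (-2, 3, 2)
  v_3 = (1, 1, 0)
Orthogonal basis:
  u_1 = (0, 0, -2)
  u_2 = (-2, 3, 0)
  u_3 = (15/13, 10/13, 0)

Apply the Gram-Schmidt recurrence
  u_1 = v_1
  u_i = v_i − Σ_{j<i} ((v_i · u_j) / (u_j · u_j)) · u_j.

Step by step this gives:
  u_1 = (0, 0, -2)
  u_2 = (-2, 3, 0)
  u_3 = (15/13, 10/13, 0)

Orthogonality check:
  u_2 · u_1 = 0 (should be 0)
  u_3 · u_1 = 0 (should be 0)
  u_3 · u_2 = 0 (should be 0)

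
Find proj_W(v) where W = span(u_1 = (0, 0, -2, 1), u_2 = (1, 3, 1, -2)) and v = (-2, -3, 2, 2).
proj_W(v) = (-73/59, -219/59, 91/59, 64/59)

Set up U = [u_1 | ... | u_2] ∈ R^(4×2). The projector onto W = col(U) is P = U (U^T U)^(-1) U^T.
Compute U^T U =
  [5, -4]
  [-4, 15],
and U^T v = (-2, -13).
Solve U^T U · c = U^T v for the coefficients: c = (-82/59, -73/59). The projection is proj_W(v) = U c.
Check: (v - proj_W(v)) · u_1 = 0  (should be 0).
Check: (v - proj_W(v)) · u_2 = 0  (should be 0).
Result: proj_W(v) = (-73/59, -219/59, 91/59, 64/59).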